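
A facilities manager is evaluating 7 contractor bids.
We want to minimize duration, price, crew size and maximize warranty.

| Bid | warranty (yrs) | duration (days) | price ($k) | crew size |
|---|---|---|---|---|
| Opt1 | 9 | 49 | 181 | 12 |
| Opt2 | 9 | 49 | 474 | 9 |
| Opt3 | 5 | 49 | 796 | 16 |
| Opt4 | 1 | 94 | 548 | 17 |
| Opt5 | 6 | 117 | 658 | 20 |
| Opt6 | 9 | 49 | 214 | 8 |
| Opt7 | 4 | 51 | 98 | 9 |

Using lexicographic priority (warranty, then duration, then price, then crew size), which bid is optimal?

Opt1

First maximize warranty: best is 9, kept {Opt1, Opt2, Opt6}.
Then minimize duration: best is 49, kept {Opt1, Opt2, Opt6}.
Then minimize price: best is 181, kept {Opt1}.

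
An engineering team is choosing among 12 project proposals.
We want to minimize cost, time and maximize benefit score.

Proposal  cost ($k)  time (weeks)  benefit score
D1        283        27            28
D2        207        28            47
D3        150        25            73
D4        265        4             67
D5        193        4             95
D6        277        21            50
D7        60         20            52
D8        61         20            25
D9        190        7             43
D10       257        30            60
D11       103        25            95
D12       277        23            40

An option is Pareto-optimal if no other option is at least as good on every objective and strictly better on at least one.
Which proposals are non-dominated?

D5, D7, D9, D11

D1: dominated by D3 (cost 150≤283, time 25≤27, benefit score 73≥28).
D2: dominated by D3 (cost 150≤207, time 25≤28, benefit score 73≥47).
D3: dominated by D11 (cost 103≤150, time 25≤25, benefit score 95≥73).
D4: dominated by D5 (cost 193≤265, time 4≤4, benefit score 95≥67).
D5: not dominated.
D6: dominated by D4 (cost 265≤277, time 4≤21, benefit score 67≥50).
D7: not dominated (best cost).
D8: dominated by D7 (cost 60≤61, time 20≤20, benefit score 52≥25).
D9: not dominated.
D10: dominated by D3 (cost 150≤257, time 25≤30, benefit score 73≥60).
D11: not dominated.
D12: dominated by D4 (cost 265≤277, time 4≤23, benefit score 67≥40).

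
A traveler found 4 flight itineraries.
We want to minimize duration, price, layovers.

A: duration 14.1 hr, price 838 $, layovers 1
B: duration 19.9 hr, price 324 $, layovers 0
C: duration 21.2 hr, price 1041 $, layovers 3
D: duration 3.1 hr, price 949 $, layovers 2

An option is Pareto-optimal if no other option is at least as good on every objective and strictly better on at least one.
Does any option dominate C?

A vs C: duration 14.1≤21.2, price 838≤1041, layovers 1≤3 — A is at least as good on every objective and strictly better on at least one, so A dominates C.

Yes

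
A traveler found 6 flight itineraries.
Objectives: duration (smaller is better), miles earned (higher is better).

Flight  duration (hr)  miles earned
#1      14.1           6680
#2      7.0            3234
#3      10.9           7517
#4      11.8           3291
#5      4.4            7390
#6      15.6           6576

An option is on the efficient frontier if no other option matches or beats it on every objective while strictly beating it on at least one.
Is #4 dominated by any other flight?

#3 vs #4: duration 10.9≤11.8, miles earned 7517≥3291 — #3 is at least as good on every objective and strictly better on at least one, so #3 dominates #4.

Yes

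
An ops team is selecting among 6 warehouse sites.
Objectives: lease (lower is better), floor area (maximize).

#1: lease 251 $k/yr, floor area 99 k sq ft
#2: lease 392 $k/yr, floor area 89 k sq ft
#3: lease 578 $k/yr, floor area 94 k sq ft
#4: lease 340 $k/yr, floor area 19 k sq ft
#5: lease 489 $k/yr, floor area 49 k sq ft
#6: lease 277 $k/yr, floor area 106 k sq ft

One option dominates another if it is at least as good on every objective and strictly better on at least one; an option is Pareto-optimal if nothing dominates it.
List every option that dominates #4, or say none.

#1, #6

#1: lease 251≤340, floor area 99≥19 — dominates #4.
#6: lease 277≤340, floor area 106≥19 — dominates #4.
Others (#2, #3, #5) are each worse than #4 on at least one objective.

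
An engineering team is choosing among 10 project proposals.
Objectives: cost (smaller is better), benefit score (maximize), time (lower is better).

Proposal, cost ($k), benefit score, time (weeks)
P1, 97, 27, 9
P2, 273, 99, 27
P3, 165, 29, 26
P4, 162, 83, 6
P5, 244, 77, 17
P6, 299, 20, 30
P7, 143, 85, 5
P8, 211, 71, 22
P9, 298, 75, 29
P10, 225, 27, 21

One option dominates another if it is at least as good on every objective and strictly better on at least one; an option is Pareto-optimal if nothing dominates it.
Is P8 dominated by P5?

P5 vs P8: P5 is worse on cost (244 vs 211), so it does not dominate P8.

No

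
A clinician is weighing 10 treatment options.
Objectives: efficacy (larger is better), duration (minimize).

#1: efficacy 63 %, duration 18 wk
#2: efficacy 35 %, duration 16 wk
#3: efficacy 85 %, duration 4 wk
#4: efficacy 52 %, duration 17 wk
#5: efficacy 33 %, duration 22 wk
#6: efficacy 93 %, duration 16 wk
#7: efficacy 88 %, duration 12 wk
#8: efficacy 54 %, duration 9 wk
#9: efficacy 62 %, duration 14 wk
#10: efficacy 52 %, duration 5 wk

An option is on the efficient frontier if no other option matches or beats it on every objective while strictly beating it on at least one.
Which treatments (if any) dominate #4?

#3: efficacy 85≥52, duration 4≤17 — dominates #4.
#6: efficacy 93≥52, duration 16≤17 — dominates #4.
#7: efficacy 88≥52, duration 12≤17 — dominates #4.
#8: efficacy 54≥52, duration 9≤17 — dominates #4.
#9: efficacy 62≥52, duration 14≤17 — dominates #4.
#10: efficacy 52≥52, duration 5≤17 — dominates #4.
Others (#1, #2, #5) are each worse than #4 on at least one objective.

#3, #6, #7, #8, #9, #10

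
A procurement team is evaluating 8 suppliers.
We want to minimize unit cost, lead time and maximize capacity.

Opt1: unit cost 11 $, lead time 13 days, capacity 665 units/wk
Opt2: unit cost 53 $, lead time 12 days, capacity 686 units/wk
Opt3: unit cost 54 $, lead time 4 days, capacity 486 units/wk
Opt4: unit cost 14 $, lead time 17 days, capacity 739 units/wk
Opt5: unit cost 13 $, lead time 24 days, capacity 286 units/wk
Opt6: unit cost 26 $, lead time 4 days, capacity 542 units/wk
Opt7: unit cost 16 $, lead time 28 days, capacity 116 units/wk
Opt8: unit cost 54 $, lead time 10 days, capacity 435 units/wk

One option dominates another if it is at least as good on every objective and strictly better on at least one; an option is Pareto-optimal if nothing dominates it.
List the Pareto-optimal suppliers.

Opt1, Opt2, Opt4, Opt6

Opt1: not dominated (best unit cost).
Opt2: not dominated.
Opt3: dominated by Opt6 (unit cost 26≤54, lead time 4≤4, capacity 542≥486).
Opt4: not dominated (best capacity).
Opt5: dominated by Opt1 (unit cost 11≤13, lead time 13≤24, capacity 665≥286).
Opt6: not dominated.
Opt7: dominated by Opt1 (unit cost 11≤16, lead time 13≤28, capacity 665≥116).
Opt8: dominated by Opt3 (unit cost 54≤54, lead time 4≤10, capacity 486≥435).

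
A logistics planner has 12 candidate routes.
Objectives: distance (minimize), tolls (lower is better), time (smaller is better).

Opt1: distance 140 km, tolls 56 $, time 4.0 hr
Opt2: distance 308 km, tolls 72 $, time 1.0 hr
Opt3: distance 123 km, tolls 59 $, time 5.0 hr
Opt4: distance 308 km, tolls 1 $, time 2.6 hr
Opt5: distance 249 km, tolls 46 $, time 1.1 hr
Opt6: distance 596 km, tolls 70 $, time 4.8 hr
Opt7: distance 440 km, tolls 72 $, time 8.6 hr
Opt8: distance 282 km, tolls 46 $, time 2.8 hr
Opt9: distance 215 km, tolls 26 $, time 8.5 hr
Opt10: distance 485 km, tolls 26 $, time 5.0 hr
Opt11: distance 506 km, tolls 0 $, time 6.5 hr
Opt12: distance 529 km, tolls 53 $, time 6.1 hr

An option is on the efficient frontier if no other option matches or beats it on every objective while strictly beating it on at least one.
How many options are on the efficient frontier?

Opt1: not dominated.
Opt2: not dominated (best time).
Opt3: not dominated (best distance).
Opt4: not dominated.
Opt5: not dominated.
Opt6: dominated by Opt1 (distance 140≤596, tolls 56≤70, time 4.0≤4.8).
Opt7: dominated by Opt1 (distance 140≤440, tolls 56≤72, time 4.0≤8.6).
Opt8: dominated by Opt5 (distance 249≤282, tolls 46≤46, time 1.1≤2.8).
Opt9: not dominated.
Opt10: dominated by Opt4 (distance 308≤485, tolls 1≤26, time 2.6≤5.0).
Opt11: not dominated (best tolls).
Opt12: dominated by Opt4 (distance 308≤529, tolls 1≤53, time 2.6≤6.1).
Pareto-optimal: Opt1, Opt2, Opt3, Opt4, Opt5, Opt9, Opt11 → 7.

7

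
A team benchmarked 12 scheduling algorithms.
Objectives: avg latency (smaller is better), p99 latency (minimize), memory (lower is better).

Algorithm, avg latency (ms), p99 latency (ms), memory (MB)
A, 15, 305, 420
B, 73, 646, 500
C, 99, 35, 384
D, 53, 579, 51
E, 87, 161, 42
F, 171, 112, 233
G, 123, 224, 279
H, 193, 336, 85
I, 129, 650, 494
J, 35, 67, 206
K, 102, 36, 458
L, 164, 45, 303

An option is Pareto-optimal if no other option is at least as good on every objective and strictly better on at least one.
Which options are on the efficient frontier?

A: not dominated (best avg latency).
B: dominated by A (avg latency 15≤73, p99 latency 305≤646, memory 420≤500).
C: not dominated (best p99 latency).
D: not dominated.
E: not dominated (best memory).
F: dominated by J (avg latency 35≤171, p99 latency 67≤112, memory 206≤233).
G: dominated by E (avg latency 87≤123, p99 latency 161≤224, memory 42≤279).
H: dominated by E (avg latency 87≤193, p99 latency 161≤336, memory 42≤85).
I: dominated by A (avg latency 15≤129, p99 latency 305≤650, memory 420≤494).
J: not dominated.
K: dominated by C (avg latency 99≤102, p99 latency 35≤36, memory 384≤458).
L: not dominated.

A, C, D, E, J, L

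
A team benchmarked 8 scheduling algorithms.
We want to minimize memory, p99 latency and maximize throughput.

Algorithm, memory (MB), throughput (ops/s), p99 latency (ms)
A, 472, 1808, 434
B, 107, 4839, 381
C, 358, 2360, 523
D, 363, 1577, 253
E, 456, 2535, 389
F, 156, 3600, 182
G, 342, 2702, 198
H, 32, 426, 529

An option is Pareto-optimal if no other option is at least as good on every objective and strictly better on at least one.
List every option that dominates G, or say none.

F

F: memory 156≤342, throughput 3600≥2702, p99 latency 182≤198 — dominates G.
Others (A, B, C, D, E, H) are each worse than G on at least one objective.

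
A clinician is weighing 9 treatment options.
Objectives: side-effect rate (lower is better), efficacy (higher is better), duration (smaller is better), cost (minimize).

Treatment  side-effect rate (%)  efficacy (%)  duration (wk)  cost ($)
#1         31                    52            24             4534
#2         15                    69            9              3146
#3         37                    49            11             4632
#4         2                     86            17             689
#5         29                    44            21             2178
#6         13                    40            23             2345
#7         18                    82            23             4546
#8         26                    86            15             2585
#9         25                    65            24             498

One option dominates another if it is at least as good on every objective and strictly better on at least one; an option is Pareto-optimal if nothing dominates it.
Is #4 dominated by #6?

No

#6 vs #4: #6 is worse on side-effect rate (13 vs 2), so it does not dominate #4.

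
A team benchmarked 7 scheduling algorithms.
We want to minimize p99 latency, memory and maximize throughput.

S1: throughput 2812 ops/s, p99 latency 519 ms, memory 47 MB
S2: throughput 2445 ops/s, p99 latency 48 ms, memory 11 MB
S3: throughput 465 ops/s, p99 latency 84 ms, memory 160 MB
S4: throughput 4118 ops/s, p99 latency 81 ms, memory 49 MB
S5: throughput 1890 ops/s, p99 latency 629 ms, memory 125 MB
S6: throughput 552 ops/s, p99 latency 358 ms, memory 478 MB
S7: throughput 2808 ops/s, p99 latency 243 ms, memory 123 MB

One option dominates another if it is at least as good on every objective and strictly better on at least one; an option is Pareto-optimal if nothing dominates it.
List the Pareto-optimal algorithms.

S1: not dominated.
S2: not dominated (best p99 latency).
S3: dominated by S2 (throughput 2445≥465, p99 latency 48≤84, memory 11≤160).
S4: not dominated (best throughput).
S5: dominated by S1 (throughput 2812≥1890, p99 latency 519≤629, memory 47≤125).
S6: dominated by S2 (throughput 2445≥552, p99 latency 48≤358, memory 11≤478).
S7: dominated by S4 (throughput 4118≥2808, p99 latency 81≤243, memory 49≤123).

S1, S2, S4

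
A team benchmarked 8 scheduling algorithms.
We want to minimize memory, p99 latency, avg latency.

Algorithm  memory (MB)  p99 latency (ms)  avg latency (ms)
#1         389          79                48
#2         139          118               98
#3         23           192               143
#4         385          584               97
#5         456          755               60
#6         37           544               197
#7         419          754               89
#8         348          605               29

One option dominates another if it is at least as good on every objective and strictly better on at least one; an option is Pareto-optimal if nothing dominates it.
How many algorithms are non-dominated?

5

#1: not dominated (best p99 latency).
#2: not dominated.
#3: not dominated (best memory).
#4: not dominated.
#5: dominated by #1 (memory 389≤456, p99 latency 79≤755, avg latency 48≤60).
#6: dominated by #3 (memory 23≤37, p99 latency 192≤544, avg latency 143≤197).
#7: dominated by #1 (memory 389≤419, p99 latency 79≤754, avg latency 48≤89).
#8: not dominated (best avg latency).
Pareto-optimal: #1, #2, #3, #4, #8 → 5.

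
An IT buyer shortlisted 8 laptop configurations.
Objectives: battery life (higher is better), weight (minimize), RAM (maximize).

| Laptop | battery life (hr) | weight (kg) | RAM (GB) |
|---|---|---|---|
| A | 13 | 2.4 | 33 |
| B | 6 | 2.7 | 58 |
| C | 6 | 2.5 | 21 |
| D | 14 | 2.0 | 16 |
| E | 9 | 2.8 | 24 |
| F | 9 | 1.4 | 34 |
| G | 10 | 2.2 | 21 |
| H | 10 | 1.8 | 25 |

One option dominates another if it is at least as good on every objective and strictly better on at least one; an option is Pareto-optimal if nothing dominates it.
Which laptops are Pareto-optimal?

A: not dominated.
B: not dominated (best RAM).
C: dominated by A (battery life 13≥6, weight 2.4≤2.5, RAM 33≥21).
D: not dominated (best battery life).
E: dominated by A (battery life 13≥9, weight 2.4≤2.8, RAM 33≥24).
F: not dominated (best weight).
G: dominated by H (battery life 10≥10, weight 1.8≤2.2, RAM 25≥21).
H: not dominated.

A, B, D, F, H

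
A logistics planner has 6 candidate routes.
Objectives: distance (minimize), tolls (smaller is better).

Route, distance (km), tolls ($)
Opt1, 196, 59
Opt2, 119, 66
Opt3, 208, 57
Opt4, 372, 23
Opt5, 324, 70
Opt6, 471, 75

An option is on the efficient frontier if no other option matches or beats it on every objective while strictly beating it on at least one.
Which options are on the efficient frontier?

Opt1, Opt2, Opt3, Opt4

Opt1: not dominated.
Opt2: not dominated (best distance).
Opt3: not dominated.
Opt4: not dominated (best tolls).
Opt5: dominated by Opt1 (distance 196≤324, tolls 59≤70).
Opt6: dominated by Opt1 (distance 196≤471, tolls 59≤75).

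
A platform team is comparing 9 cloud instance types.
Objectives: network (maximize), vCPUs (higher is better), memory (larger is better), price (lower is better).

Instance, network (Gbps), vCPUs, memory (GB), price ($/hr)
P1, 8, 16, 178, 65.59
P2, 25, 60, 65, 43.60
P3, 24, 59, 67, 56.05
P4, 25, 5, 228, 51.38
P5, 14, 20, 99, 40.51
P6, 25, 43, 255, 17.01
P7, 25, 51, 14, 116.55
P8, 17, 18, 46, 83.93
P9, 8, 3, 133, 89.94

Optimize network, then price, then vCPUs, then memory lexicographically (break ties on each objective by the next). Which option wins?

P6

First maximize network: best is 25, kept {P2, P4, P6, P7}.
Then minimize price: best is 17.01, kept {P6}.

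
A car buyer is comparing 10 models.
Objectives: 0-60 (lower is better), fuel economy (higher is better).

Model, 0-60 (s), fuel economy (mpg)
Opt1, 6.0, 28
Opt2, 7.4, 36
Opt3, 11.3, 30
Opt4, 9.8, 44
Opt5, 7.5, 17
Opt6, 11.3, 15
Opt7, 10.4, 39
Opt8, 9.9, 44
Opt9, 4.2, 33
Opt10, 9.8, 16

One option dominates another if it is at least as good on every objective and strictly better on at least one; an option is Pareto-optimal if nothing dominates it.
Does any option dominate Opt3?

Opt2 vs Opt3: 0-60 7.4≤11.3, fuel economy 36≥30 — Opt2 is at least as good on every objective and strictly better on at least one, so Opt2 dominates Opt3.

Yes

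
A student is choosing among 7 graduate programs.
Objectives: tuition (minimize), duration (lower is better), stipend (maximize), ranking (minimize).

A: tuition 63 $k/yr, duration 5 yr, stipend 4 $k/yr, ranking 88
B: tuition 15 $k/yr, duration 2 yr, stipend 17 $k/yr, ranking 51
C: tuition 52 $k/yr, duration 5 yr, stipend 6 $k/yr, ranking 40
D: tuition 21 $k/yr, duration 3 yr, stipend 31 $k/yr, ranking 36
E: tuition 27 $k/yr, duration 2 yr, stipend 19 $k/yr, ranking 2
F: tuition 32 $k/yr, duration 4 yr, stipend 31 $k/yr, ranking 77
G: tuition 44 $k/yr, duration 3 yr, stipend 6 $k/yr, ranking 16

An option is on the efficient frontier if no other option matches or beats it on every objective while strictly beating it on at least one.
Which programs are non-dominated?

A: dominated by B (tuition 15≤63, duration 2≤5, stipend 17≥4, ranking 51≤88).
B: not dominated (best tuition).
C: dominated by D (tuition 21≤52, duration 3≤5, stipend 31≥6, ranking 36≤40).
D: not dominated.
E: not dominated (best ranking).
F: dominated by D (tuition 21≤32, duration 3≤4, stipend 31≥31, ranking 36≤77).
G: dominated by E (tuition 27≤44, duration 2≤3, stipend 19≥6, ranking 2≤16).

B, D, E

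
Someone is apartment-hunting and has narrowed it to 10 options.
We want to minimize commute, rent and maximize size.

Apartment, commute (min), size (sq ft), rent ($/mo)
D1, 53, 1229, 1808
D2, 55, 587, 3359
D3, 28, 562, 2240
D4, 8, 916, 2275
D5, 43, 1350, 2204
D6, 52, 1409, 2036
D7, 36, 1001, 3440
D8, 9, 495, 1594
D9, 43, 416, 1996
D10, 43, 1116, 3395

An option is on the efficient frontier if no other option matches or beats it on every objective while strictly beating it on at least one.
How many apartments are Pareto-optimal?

7

D1: not dominated.
D2: dominated by D1 (commute 53≤55, size 1229≥587, rent 1808≤3359).
D3: not dominated.
D4: not dominated (best commute).
D5: not dominated.
D6: not dominated (best size).
D7: not dominated.
D8: not dominated (best rent).
D9: dominated by D8 (commute 9≤43, size 495≥416, rent 1594≤1996).
D10: dominated by D5 (commute 43≤43, size 1350≥1116, rent 2204≤3395).
Pareto-optimal: D1, D3, D4, D5, D6, D7, D8 → 7.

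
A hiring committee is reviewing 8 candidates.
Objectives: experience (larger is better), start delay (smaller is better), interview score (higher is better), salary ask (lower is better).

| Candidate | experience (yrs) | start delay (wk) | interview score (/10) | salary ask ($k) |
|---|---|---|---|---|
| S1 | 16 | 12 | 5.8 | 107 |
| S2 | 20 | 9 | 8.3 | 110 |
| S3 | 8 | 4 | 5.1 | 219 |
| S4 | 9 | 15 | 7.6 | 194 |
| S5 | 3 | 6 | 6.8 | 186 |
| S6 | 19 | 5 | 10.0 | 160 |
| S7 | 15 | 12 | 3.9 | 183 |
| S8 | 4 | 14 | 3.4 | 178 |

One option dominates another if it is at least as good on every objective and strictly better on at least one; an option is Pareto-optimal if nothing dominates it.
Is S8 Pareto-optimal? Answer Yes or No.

No

S1 vs S8: experience 16≥4, start delay 12≤14, interview score 5.8≥3.4, salary ask 107≤178 — S1 is at least as good on every objective and strictly better on at least one, so S1 dominates S8.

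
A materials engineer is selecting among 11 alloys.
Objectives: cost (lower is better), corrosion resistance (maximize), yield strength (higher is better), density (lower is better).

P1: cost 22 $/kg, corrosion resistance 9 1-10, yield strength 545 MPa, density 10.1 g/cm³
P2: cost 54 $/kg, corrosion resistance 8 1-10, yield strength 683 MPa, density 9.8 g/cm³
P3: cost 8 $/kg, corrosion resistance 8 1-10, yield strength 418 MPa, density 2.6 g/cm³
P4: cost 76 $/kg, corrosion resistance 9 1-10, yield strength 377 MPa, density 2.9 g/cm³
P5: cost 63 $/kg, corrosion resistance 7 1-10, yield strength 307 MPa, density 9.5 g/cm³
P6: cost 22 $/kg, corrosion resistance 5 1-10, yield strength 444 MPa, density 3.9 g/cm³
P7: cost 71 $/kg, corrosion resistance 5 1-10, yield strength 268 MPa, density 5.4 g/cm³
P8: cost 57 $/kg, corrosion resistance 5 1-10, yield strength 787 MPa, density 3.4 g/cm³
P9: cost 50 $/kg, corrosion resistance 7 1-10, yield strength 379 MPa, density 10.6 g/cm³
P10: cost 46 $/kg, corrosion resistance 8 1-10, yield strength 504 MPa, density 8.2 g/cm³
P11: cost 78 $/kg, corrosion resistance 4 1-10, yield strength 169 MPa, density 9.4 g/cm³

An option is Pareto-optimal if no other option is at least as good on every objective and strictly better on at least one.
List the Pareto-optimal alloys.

P1, P2, P3, P4, P6, P8, P10

P1: not dominated.
P2: not dominated.
P3: not dominated (best cost).
P4: not dominated.
P5: dominated by P3 (cost 8≤63, corrosion resistance 8≥7, yield strength 418≥307, density 2.6≤9.5).
P6: not dominated.
P7: dominated by P3 (cost 8≤71, corrosion resistance 8≥5, yield strength 418≥268, density 2.6≤5.4).
P8: not dominated (best yield strength).
P9: dominated by P1 (cost 22≤50, corrosion resistance 9≥7, yield strength 545≥379, density 10.1≤10.6).
P10: not dominated.
P11: dominated by P3 (cost 8≤78, corrosion resistance 8≥4, yield strength 418≥169, density 2.6≤9.4).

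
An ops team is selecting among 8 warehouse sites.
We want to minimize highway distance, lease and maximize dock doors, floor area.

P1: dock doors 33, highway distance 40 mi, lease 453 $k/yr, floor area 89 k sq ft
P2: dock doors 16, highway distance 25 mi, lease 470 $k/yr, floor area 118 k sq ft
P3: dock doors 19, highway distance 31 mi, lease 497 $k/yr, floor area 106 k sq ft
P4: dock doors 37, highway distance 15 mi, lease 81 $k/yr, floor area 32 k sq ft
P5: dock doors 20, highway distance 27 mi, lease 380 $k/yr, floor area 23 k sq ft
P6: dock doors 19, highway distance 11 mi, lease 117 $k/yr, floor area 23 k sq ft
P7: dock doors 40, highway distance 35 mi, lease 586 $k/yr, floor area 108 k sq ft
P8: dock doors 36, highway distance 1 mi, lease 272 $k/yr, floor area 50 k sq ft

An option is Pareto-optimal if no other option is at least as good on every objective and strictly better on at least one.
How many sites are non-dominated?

P1: not dominated.
P2: not dominated (best floor area).
P3: not dominated.
P4: not dominated (best lease).
P5: dominated by P4 (dock doors 37≥20, highway distance 15≤27, lease 81≤380, floor area 32≥23).
P6: not dominated.
P7: not dominated (best dock doors).
P8: not dominated (best highway distance).
Pareto-optimal: P1, P2, P3, P4, P6, P7, P8 → 7.

7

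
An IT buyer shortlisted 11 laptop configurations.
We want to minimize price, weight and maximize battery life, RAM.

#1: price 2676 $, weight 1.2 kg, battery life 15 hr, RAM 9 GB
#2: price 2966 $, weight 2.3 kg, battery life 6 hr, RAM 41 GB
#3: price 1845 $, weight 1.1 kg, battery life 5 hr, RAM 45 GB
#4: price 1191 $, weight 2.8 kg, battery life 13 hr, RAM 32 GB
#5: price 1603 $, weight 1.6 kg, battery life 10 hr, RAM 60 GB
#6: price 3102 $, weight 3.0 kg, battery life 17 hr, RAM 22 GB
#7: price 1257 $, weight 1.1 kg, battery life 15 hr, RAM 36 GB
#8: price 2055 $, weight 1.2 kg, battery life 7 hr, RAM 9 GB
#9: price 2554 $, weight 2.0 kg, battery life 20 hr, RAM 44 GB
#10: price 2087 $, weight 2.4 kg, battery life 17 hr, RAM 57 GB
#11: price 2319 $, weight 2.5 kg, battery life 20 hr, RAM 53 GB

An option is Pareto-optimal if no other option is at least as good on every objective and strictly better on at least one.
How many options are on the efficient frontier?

#1: dominated by #7 (price 1257≤2676, weight 1.1≤1.2, battery life 15≥15, RAM 36≥9).
#2: dominated by #5 (price 1603≤2966, weight 1.6≤2.3, battery life 10≥6, RAM 60≥41).
#3: not dominated.
#4: not dominated (best price).
#5: not dominated (best RAM).
#6: dominated by #9 (price 2554≤3102, weight 2.0≤3.0, battery life 20≥17, RAM 44≥22).
#7: not dominated.
#8: dominated by #7 (price 1257≤2055, weight 1.1≤1.2, battery life 15≥7, RAM 36≥9).
#9: not dominated.
#10: not dominated.
#11: not dominated.
Pareto-optimal: #3, #4, #5, #7, #9, #10, #11 → 7.

7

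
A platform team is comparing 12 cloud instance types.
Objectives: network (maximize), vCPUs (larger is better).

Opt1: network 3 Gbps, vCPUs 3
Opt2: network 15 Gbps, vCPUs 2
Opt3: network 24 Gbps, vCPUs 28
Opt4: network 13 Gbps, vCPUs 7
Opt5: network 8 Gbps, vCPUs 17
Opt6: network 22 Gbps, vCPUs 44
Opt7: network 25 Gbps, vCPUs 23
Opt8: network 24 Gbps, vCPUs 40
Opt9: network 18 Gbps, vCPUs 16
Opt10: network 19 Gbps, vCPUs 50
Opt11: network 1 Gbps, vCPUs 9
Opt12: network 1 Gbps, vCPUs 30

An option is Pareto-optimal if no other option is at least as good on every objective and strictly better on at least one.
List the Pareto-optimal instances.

Opt1: dominated by Opt3 (network 24≥3, vCPUs 28≥3).
Opt2: dominated by Opt3 (network 24≥15, vCPUs 28≥2).
Opt3: dominated by Opt8 (network 24≥24, vCPUs 40≥28).
Opt4: dominated by Opt3 (network 24≥13, vCPUs 28≥7).
Opt5: dominated by Opt3 (network 24≥8, vCPUs 28≥17).
Opt6: not dominated.
Opt7: not dominated (best network).
Opt8: not dominated.
Opt9: dominated by Opt3 (network 24≥18, vCPUs 28≥16).
Opt10: not dominated (best vCPUs).
Opt11: dominated by Opt3 (network 24≥1, vCPUs 28≥9).
Opt12: dominated by Opt6 (network 22≥1, vCPUs 44≥30).

Opt6, Opt7, Opt8, Opt10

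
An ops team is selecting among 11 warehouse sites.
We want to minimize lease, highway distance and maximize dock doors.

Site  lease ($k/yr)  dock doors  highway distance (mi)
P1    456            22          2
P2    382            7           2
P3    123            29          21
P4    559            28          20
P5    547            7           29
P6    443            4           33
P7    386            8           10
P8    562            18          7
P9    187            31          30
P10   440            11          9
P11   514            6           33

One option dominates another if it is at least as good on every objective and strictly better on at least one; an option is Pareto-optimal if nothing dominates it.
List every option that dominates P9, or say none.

none

P1: worse on lease (456 vs 187).
P2: worse on lease (382 vs 187).
P3: worse on dock doors (29 vs 31).
P4: worse on lease (559 vs 187).
P5: worse on lease (547 vs 187).
P6: worse on lease (443 vs 187).
P7: worse on lease (386 vs 187).
P8: worse on lease (562 vs 187).
P10: worse on lease (440 vs 187).
P11: worse on lease (514 vs 187).
No option dominates P9.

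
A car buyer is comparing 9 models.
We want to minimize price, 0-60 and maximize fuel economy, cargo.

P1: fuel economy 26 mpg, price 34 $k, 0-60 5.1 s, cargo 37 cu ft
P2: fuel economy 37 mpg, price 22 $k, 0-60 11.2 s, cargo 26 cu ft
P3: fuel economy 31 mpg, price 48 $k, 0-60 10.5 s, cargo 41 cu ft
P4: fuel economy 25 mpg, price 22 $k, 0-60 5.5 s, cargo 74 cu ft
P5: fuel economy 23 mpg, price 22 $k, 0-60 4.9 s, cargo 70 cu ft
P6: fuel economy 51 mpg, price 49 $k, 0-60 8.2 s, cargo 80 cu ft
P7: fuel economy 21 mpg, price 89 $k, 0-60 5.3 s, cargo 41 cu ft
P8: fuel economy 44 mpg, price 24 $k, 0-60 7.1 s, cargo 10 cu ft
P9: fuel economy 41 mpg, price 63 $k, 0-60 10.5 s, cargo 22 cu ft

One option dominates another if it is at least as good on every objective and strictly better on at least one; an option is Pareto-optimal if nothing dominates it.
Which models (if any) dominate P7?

P5: fuel economy 23≥21, price 22≤89, 0-60 4.9≤5.3, cargo 70≥41 — dominates P7.
Others (P1, P2, P3, P4, P6, P8, P9) are each worse than P7 on at least one objective.

P5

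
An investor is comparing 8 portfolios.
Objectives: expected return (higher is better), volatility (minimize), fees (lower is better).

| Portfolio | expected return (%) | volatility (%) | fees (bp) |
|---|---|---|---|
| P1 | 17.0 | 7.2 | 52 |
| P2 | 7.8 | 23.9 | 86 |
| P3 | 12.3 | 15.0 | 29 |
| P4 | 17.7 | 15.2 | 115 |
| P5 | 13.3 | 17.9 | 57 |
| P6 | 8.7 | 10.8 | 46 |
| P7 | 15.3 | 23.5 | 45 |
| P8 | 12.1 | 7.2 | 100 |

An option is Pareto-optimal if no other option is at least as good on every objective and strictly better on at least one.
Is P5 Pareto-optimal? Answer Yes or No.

No

P1 vs P5: expected return 17.0≥13.3, volatility 7.2≤17.9, fees 52≤57 — P1 is at least as good on every objective and strictly better on at least one, so P1 dominates P5.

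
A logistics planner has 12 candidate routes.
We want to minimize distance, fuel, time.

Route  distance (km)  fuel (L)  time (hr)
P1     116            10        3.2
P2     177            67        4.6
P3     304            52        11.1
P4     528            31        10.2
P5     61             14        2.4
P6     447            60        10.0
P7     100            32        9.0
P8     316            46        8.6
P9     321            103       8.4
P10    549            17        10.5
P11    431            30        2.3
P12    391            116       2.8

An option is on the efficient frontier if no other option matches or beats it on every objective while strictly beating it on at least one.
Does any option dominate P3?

Yes

P1 vs P3: distance 116≤304, fuel 10≤52, time 3.2≤11.1 — P1 is at least as good on every objective and strictly better on at least one, so P1 dominates P3.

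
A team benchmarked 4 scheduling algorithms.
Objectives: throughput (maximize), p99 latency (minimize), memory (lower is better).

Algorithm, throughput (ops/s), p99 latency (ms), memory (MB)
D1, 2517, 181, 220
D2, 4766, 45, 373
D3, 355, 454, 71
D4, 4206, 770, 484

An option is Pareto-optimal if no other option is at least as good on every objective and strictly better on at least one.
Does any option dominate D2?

D1: worse on throughput (2517 vs 4766).
D3: worse on throughput (355 vs 4766).
D4: worse on throughput (4206 vs 4766).
No option is at least as good as D2 on every objective and strictly better on one.

No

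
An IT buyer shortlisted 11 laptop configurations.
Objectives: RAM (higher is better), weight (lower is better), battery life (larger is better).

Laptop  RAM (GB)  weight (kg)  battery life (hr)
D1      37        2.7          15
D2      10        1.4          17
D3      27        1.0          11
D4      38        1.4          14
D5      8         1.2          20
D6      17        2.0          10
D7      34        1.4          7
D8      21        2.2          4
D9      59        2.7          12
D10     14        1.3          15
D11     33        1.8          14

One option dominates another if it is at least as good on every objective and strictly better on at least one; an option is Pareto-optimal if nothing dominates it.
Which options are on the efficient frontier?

D1, D2, D3, D4, D5, D9, D10

D1: not dominated.
D2: not dominated.
D3: not dominated (best weight).
D4: not dominated.
D5: not dominated (best battery life).
D6: dominated by D3 (RAM 27≥17, weight 1.0≤2.0, battery life 11≥10).
D7: dominated by D4 (RAM 38≥34, weight 1.4≤1.4, battery life 14≥7).
D8: dominated by D3 (RAM 27≥21, weight 1.0≤2.2, battery life 11≥4).
D9: not dominated (best RAM).
D10: not dominated.
D11: dominated by D4 (RAM 38≥33, weight 1.4≤1.8, battery life 14≥14).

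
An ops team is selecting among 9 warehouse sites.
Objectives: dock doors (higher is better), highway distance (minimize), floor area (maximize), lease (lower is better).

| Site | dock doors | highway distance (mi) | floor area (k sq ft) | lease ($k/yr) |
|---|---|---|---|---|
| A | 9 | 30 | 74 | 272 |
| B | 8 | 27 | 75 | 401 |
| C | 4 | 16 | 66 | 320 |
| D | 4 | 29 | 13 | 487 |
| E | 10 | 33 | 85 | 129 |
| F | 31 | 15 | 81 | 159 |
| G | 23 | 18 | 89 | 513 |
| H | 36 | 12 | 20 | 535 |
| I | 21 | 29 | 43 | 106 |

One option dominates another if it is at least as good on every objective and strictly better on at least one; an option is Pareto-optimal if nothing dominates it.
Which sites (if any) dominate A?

F

F: dock doors 31≥9, highway distance 15≤30, floor area 81≥74, lease 159≤272 — dominates A.
Others (B, C, D, E, G, H, I) are each worse than A on at least one objective.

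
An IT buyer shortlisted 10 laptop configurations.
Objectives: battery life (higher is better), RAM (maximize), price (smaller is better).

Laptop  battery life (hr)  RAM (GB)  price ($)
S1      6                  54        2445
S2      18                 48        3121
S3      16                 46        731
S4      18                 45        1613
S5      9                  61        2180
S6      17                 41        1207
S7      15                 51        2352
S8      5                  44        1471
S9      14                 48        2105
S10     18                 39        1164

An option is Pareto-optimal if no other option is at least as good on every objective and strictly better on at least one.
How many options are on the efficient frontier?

8

S1: dominated by S5 (battery life 9≥6, RAM 61≥54, price 2180≤2445).
S2: not dominated.
S3: not dominated (best price).
S4: not dominated.
S5: not dominated (best RAM).
S6: not dominated.
S7: not dominated.
S8: dominated by S3 (battery life 16≥5, RAM 46≥44, price 731≤1471).
S9: not dominated.
S10: not dominated.
Pareto-optimal: S2, S3, S4, S5, S6, S7, S9, S10 → 8.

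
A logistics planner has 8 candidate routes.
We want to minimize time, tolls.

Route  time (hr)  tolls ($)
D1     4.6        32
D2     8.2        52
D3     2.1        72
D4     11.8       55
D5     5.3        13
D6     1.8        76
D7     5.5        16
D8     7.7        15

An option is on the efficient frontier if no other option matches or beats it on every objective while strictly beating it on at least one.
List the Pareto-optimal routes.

D1: not dominated.
D2: dominated by D1 (time 4.6≤8.2, tolls 32≤52).
D3: not dominated.
D4: dominated by D1 (time 4.6≤11.8, tolls 32≤55).
D5: not dominated (best tolls).
D6: not dominated (best time).
D7: dominated by D5 (time 5.3≤5.5, tolls 13≤16).
D8: dominated by D5 (time 5.3≤7.7, tolls 13≤15).

D1, D3, D5, D6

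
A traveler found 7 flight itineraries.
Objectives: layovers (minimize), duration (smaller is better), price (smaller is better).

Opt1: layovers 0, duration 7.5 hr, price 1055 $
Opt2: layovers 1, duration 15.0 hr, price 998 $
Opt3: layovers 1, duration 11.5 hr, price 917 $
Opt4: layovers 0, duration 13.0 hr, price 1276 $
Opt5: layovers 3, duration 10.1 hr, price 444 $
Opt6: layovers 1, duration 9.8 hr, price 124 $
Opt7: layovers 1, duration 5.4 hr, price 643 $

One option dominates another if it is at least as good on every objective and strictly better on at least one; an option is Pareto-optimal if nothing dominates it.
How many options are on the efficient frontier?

3

Opt1: not dominated.
Opt2: dominated by Opt3 (layovers 1≤1, duration 11.5≤15.0, price 917≤998).
Opt3: dominated by Opt6 (layovers 1≤1, duration 9.8≤11.5, price 124≤917).
Opt4: dominated by Opt1 (layovers 0≤0, duration 7.5≤13.0, price 1055≤1276).
Opt5: dominated by Opt6 (layovers 1≤3, duration 9.8≤10.1, price 124≤444).
Opt6: not dominated (best price).
Opt7: not dominated (best duration).
Pareto-optimal: Opt1, Opt6, Opt7 → 3.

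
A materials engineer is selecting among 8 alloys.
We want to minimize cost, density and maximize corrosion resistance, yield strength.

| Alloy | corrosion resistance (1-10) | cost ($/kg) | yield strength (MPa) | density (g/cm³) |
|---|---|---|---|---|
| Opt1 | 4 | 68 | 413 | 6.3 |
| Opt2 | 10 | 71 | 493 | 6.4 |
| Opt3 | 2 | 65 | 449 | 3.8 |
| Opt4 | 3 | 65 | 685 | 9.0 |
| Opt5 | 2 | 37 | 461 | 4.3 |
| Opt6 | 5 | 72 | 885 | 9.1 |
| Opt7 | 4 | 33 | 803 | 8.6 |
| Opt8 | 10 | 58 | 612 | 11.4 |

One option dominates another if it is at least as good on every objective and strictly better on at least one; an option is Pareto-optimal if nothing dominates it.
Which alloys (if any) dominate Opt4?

Opt7

Opt7: corrosion resistance 4≥3, cost 33≤65, yield strength 803≥685, density 8.6≤9.0 — dominates Opt4.
Others (Opt1, Opt2, Opt3, Opt5, Opt6, Opt8) are each worse than Opt4 on at least one objective.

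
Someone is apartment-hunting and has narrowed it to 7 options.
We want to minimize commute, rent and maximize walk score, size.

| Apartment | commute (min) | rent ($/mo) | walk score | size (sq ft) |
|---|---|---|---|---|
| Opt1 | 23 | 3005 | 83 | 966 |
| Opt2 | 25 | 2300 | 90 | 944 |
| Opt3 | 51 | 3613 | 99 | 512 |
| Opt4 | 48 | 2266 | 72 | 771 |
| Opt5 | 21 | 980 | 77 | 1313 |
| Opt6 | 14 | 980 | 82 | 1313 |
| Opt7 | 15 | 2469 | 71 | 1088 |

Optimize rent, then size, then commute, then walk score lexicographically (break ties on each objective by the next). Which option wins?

Opt6

First minimize rent: best is 980, kept {Opt5, Opt6}.
Then maximize size: best is 1313, kept {Opt5, Opt6}.
Then minimize commute: best is 14, kept {Opt6}.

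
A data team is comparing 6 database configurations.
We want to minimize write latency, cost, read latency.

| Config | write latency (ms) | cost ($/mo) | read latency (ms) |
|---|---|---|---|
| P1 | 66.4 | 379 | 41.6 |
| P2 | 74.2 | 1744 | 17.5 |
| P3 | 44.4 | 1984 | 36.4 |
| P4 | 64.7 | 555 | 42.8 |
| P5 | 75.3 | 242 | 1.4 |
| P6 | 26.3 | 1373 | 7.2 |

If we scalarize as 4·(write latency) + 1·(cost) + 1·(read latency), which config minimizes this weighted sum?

P1: 4·66.4 + 1·379 + 1·41.6 = 686.2
P2: 4·74.2 + 1·1744 + 1·17.5 = 2058.3
P3: 4·44.4 + 1·1984 + 1·36.4 = 2198.0
P4: 4·64.7 + 1·555 + 1·42.8 = 856.6
P5: 4·75.3 + 1·242 + 1·1.4 = 544.6
P6: 4·26.3 + 1·1373 + 1·7.2 = 1485.4
Lowest: P5 at 544.6.

P5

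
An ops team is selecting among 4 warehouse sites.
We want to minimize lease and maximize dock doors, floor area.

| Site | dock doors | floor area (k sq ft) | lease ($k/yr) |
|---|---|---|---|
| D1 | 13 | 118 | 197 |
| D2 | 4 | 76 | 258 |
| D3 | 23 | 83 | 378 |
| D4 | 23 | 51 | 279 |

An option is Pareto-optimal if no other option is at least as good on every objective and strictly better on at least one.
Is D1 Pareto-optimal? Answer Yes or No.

D2: worse on dock doors (4 vs 13).
D3: worse on floor area (83 vs 118).
D4: worse on floor area (51 vs 118).
No option is at least as good as D1 on every objective and strictly better on one.

Yes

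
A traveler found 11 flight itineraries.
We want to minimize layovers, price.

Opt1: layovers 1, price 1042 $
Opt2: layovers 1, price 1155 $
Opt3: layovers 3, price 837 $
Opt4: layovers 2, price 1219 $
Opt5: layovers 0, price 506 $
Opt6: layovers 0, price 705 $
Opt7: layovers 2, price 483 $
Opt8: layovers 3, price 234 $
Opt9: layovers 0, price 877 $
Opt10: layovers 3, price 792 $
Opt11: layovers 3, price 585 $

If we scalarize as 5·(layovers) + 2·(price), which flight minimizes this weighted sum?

Opt1: 5·1 + 2·1042 = 2089
Opt2: 5·1 + 2·1155 = 2315
Opt3: 5·3 + 2·837 = 1689
Opt4: 5·2 + 2·1219 = 2448
Opt5: 5·0 + 2·506 = 1012
Opt6: 5·0 + 2·705 = 1410
Opt7: 5·2 + 2·483 = 976
Opt8: 5·3 + 2·234 = 483
Opt9: 5·0 + 2·877 = 1754
Opt10: 5·3 + 2·792 = 1599
Opt11: 5·3 + 2·585 = 1185
Lowest: Opt8 at 483.

Opt8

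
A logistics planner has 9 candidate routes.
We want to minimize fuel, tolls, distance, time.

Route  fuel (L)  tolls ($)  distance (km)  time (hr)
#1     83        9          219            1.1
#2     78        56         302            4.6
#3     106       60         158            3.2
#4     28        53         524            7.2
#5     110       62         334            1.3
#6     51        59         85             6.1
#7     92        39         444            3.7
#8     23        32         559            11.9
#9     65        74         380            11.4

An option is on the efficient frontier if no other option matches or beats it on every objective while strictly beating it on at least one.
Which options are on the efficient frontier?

#1, #2, #3, #4, #6, #8

#1: not dominated (best tolls).
#2: not dominated.
#3: not dominated.
#4: not dominated.
#5: dominated by #1 (fuel 83≤110, tolls 9≤62, distance 219≤334, time 1.1≤1.3).
#6: not dominated (best distance).
#7: dominated by #1 (fuel 83≤92, tolls 9≤39, distance 219≤444, time 1.1≤3.7).
#8: not dominated (best fuel).
#9: dominated by #6 (fuel 51≤65, tolls 59≤74, distance 85≤380, time 6.1≤11.4).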